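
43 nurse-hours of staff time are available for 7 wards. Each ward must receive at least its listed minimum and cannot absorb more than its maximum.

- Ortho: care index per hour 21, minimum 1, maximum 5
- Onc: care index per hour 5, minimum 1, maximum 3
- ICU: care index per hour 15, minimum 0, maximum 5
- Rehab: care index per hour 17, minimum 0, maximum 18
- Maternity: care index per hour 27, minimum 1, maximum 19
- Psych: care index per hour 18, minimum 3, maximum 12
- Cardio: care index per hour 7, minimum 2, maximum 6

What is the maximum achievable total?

Meeting every minimum uses 1+1+0+0+1+3+2 = 8 nurse-hours, leaving 35.
Rank by care index per hour: Maternity 27 > Ortho 21 > Psych 18 > Rehab 17 > ICU 15 > Cardio 7 > Onc 5.
Maternity takes 18 more to reach its cap of 19 — 17 left.
Ortho takes 4 more to reach its cap of 5 — 13 left.
Psych takes 9 more to reach its cap of 12 — 4 left.
Rehab has room for 18 more but only 4 remain, so it gets 4.
Total = 21×5 + 5×1 + 17×4 + 27×19 + 18×12 + 7×2 = 921.

921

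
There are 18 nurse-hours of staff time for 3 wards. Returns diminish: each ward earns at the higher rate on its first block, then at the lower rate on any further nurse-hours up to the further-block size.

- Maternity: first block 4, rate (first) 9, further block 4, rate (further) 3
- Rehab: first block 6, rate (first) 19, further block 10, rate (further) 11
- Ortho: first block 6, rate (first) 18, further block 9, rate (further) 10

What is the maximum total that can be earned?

Rank every tier by rate: Rehab/first 19 > Ortho/first 18 > Rehab/second 11 > Ortho/second 10 > Maternity/first 9 > Maternity/second 3.
Fill Rehab first block (6 at 19) → 12 left.
Fill Ortho first block (6 at 18) → 6 left.
Rehab/second: +6 of 10 at 11; pool empty.
Total = 19×6 + 18×6 + 11×6 = 288.

288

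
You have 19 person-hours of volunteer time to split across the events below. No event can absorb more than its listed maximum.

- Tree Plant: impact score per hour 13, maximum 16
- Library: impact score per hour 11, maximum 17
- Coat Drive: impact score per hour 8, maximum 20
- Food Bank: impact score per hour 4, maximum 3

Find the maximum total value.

Order the events by impact score per hour: Tree Plant 13 > Library 11 > Coat Drive 8 > Food Bank 4.
Give Tree Plant 16 to hit its cap of 16 → 3 left.
Library has room for 17 but only 3 remain, so it gets 3.
Total = 13×16 + 11×3 = 241.

241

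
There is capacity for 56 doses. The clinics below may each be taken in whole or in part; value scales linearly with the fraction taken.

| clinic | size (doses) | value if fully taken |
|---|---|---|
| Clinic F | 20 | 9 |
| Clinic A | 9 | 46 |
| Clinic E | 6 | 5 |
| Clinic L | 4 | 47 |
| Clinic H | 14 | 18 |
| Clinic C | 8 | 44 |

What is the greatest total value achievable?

166.75

Best value per unit of size first: Clinic L 47/4≈11.8, Clinic C 44/8≈5.5, Clinic A 46/9≈5.11, Clinic H 18/14≈1.29, Clinic E 5/6≈0.833, Clinic F 9/20≈0.45.
Take all of Clinic L (4 doses, value 47) ; 52 doses left.
All 8 doses of Clinic C fit (value 44) ; 44 remain.
Take all of Clinic A (9 doses, value 46) ; 35 doses left.
All 14 doses of Clinic H fit (value 18) ; 21 remain.
Take all of Clinic E (6 doses, value 5) ; 15 doses left.
15 doses left: a 15/20 share of Clinic F gives 9×15/20 = 6.75.
Total value = 166.75.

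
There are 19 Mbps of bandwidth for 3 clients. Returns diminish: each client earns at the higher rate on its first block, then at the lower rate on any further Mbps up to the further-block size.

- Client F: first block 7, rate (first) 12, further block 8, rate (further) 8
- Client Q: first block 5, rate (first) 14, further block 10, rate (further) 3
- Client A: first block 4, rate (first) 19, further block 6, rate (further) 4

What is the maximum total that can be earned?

254

Treat each block as its own option and order by rate: Client A/tier1 19 > Client Q/tier1 14 > Client F/tier1 12 > Client F/tier2 8 > Client A/tier2 4 > Client Q/tier2 3.
Client A/tier1 (19): +4 ; 15 left.
Client Q/tier1 (14): +5 ; 10 left.
Client F/tier1 (12): +7 ; 3 left.
Client F tier2 at 8: only 3 left, fill 3.
Total = 19×4 + 14×5 + 12×7 + 8×3 = 254.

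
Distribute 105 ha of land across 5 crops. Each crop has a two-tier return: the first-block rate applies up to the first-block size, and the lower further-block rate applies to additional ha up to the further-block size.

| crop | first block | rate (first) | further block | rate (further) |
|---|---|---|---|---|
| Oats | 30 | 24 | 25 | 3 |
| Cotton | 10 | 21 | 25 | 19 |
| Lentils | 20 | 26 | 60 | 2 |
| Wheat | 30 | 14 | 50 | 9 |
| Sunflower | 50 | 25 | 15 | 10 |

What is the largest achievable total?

Order all 10 blocks by rate: Lentils/first 26 > Sunflower/first 25 > Oats/first 24 > Cotton/first 21 > Cotton/second 19 > Wheat/first 14 > Sunflower/second 10 > Wheat/second 9 > Oats/second 3 > Lentils/second 2.
Lentils first at 26: fill all 20 — 85 left.
Fill Sunflower first block (50 at 25) — 35 left.
Oats/first (24): +30 — 5 left.
5 remain; put them into Cotton first at 21.
Total = 26×20 + 25×50 + 24×30 + 21×5 = 2595.

2595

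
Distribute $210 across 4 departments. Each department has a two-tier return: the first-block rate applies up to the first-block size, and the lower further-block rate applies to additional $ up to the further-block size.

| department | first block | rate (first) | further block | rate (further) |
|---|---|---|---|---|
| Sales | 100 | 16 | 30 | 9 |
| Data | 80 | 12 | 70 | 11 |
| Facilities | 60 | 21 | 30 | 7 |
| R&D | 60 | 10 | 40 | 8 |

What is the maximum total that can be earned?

Order all 8 blocks by rate: Facilities/tier1 21 > Sales/tier1 16 > Data/tier1 12 > Data/tier2 11 > R&D/tier1 10 > Sales/tier2 9 > R&D/tier2 8 > Facilities/tier2 7.
Facilities/tier1 (21): +60 ; 150 left.
Sales tier1 at 16: fill all 100 ; 50 left.
Data tier1 at 12: only 50 left, fill 50.
Total = 21×60 + 16×100 + 12×50 = 3460.

3460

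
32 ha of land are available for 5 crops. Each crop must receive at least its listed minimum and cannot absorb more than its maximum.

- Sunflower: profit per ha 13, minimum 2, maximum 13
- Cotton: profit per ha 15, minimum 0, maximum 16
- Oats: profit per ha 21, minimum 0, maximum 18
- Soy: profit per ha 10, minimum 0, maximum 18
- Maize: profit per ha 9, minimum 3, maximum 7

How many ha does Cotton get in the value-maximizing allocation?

Meeting every minimum uses 2+0+0+0+3 = 5 ha, leaving 27.
Order the crops by profit per ha: Oats 21 > Cotton 15 > Sunflower 13 > Soy 10 > Maize 9.
Oats takes 18 more to reach its cap of 18 ; 9 left.
Only 9 left; Cotton takes them to reach 9.

9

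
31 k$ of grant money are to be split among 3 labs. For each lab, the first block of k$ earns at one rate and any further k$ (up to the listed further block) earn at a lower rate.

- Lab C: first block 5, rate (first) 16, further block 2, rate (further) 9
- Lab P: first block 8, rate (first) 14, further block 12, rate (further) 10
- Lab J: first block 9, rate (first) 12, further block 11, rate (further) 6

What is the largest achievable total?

Rank every tier by rate: Lab C/T1 16 > Lab P/T1 14 > Lab J/T1 12 > Lab P/T2 10 > Lab C/T2 9 > Lab J/T2 6.
Fill Lab C T1 block (5 at 16) → 26 left.
Lab P/T1 (14): +8 → 18 left.
Lab J/T1 (12): +9 → 9 left.
Lab P T2 at 10: only 9 left, fill 9.
Total = 16×5 + 14×8 + 12×9 + 10×9 = 390.

390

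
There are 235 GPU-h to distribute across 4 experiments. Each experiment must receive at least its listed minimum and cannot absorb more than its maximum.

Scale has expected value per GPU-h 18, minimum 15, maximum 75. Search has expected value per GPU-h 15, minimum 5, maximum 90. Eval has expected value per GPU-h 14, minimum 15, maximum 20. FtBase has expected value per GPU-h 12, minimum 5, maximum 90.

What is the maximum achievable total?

Meeting every minimum uses 15+5+15+5 = 40 GPU-h, leaving 195.
Order the experiments by expected value per GPU-h: Scale 18 > Search 15 > Eval 14 > FtBase 12.
Scale: +60 to 75 (cap) ; 135 left.
Search: +85 to 90 (cap) ; 50 left.
Eval takes 5 more to reach its cap of 20 ; 45 left.
Only 45 left; FtBase takes them to reach 50.
Total = 18×75 + 15×90 + 14×20 + 12×50 = 3580.

3580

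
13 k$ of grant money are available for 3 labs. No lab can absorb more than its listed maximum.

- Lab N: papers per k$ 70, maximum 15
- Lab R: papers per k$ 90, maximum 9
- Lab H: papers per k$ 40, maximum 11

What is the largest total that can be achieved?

Highest papers per k$ first: Lab R 90 > Lab N 70 > Lab H 40.
Give Lab R 9 to hit its cap of 9 → 4 left.
Lab N has room for 15 but only 4 remain, so it gets 4.
Total = 70×4 + 90×9 = 1090.

1090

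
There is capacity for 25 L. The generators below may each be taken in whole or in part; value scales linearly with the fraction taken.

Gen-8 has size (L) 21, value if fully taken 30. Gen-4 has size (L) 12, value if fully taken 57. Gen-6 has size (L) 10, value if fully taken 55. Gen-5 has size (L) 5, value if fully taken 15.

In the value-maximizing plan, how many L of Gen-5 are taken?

Rank by value-to-size ratio: Gen-6 55/10≈5.5, Gen-4 57/12≈4.75, Gen-5 15/5≈3, Gen-8 30/21≈1.43.
Take all of Gen-6 (10 L, value 55) — 15 L left.
Take all of Gen-4 (12 L, value 57) — 3 L left.
3 L left: a 3/5 share of Gen-5 gives 15×3/5 = 9.

3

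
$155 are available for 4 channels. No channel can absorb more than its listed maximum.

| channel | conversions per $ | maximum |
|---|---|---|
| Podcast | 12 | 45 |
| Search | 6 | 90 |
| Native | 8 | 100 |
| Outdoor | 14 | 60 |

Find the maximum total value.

1780

Rank by conversions per $: Outdoor 14 > Podcast 12 > Native 8 > Search 6.
Outdoor: +60 to 60 (cap) ; 95 left.
Give Podcast 45 to hit its cap of 45 ; 50 left.
Only 50 left; Native takes them to reach 50.
Total = 12×45 + 8×50 + 14×60 = 1780.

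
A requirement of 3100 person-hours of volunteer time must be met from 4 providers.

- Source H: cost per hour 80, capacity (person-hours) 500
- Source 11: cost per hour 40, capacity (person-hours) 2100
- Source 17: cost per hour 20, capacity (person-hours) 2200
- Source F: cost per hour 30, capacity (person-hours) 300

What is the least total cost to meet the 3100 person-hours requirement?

Cheapest first:
Source 17 at 20: take all 2200 person-hours — 900 still needed.
Take 300 from Source F at 30 — need 600 more.
Source 11 at 40: take 600 of its 2100 — requirement met.
Source H: unused.
Cost = 2200×20 + 300×30 + 600×40 = 77000.

77000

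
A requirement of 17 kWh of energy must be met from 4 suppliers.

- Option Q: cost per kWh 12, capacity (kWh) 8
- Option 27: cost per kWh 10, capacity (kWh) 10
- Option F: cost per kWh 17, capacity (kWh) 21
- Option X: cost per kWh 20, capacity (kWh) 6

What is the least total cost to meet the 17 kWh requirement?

Use suppliers in increasing cost order.
Option 27 (10): use full 10 ; 7 kWh to go.
Take 7 from Option Q at 12 to finish.
Option F, Option X: unused.
Cost = 10×10 + 7×12 = 184.

184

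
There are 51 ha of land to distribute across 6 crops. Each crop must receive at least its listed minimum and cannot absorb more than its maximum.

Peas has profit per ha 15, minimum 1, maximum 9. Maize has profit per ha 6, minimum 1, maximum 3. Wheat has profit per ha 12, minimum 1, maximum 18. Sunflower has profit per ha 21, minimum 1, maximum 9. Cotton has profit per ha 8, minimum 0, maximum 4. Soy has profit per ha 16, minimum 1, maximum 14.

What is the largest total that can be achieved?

Meeting every minimum uses 1+1+1+1+0+1 = 5 ha, leaving 46.
Highest profit per ha first: Sunflower 21 > Soy 16 > Peas 15 > Wheat 12 > Cotton 8 > Maize 6.
Give Sunflower 8 more to hit its cap of 9 — 38 left.
Soy takes 13 more to reach its cap of 14 — 25 left.
Peas: +8 to 9 (cap) — 17 left.
Give Wheat 17 more to hit its cap of 18 — 0 left.
Total = 15×9 + 6×1 + 12×18 + 21×9 + 16×14 = 770.

770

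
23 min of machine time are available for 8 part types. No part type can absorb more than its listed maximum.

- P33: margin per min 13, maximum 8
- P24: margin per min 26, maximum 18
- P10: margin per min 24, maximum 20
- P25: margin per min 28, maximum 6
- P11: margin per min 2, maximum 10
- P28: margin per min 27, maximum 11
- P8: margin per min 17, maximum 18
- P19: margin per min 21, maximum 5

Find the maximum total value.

621

Rank by margin per min: P25 28 > P28 27 > P24 26 > P10 24 > P19 21 > P8 17 > P33 13 > P11 2.
P25: +6 to 6 (cap) → 17 left.
P28: +11 to 11 (cap) → 6 left.
P24: +6 (room for 18) → 6. Pool exhausted.
Total = 26×6 + 28×6 + 27×11 = 621.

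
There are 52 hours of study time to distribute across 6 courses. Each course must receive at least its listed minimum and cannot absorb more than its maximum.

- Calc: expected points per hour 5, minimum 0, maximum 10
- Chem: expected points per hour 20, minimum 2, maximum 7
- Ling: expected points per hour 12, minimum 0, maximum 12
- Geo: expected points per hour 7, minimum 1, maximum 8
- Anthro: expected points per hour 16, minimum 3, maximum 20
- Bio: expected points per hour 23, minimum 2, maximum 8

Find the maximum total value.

823

Meeting every minimum uses 0+2+0+1+3+2 = 8 hours, leaving 44.
Rank by expected points per hour: Bio 23 > Chem 20 > Anthro 16 > Ling 12 > Geo 7 > Calc 5.
Bio: +6 to 8 (cap) → 38 left.
Give Chem 5 more to hit its cap of 7 → 33 left.
Anthro takes 17 more to reach its cap of 20 → 16 left.
Ling: +12 to 12 (cap) → 4 left.
Geo has room for 7 more but only 4 remain, so it gets 5.
Total = 20×7 + 12×12 + 7×5 + 16×20 + 23×8 = 823.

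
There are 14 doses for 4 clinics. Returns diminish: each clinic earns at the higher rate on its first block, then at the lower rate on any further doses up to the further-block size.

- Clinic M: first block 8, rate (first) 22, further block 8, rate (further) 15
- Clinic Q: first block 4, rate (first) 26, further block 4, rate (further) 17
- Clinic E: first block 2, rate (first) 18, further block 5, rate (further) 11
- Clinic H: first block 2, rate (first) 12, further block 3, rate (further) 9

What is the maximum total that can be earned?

Order all 8 blocks by rate: Clinic Q/T1 26 > Clinic M/T1 22 > Clinic E/T1 18 > Clinic Q/T2 17 > Clinic M/T2 15 > Clinic H/T1 12 > Clinic E/T2 11 > Clinic H/T2 9.
Clinic Q/T1 (26): +4 ; 10 left.
Clinic M T1 at 22: fill all 8 ; 2 left.
Fill Clinic E T1 block (2 at 18) ; 0 left.
Total = 26×4 + 22×8 + 18×2 = 316.

316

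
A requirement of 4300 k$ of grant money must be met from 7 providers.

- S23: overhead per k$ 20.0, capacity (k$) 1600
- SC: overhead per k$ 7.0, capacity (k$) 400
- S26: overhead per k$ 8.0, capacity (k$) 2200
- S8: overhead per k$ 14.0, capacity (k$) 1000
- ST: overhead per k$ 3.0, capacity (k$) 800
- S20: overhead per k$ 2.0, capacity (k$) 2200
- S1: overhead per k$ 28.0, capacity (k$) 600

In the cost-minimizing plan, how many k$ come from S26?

900

Cheapest first:
S20 at 2.0: take all 2200 k$ ; 2100 still needed.
ST (3.0): use full 800 ; 1300 k$ to go.
Take 400 from SC at 7.0 ; need 900 more.
S26 at 8.0: take 900 of its 2200 ; requirement met.
S8, S23, S1: unused.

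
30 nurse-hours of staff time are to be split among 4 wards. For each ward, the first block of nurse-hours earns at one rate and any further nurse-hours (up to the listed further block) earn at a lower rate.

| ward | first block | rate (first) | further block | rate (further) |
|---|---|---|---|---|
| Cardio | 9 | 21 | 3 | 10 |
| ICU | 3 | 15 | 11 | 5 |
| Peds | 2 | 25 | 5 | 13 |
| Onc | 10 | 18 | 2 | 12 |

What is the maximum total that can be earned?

Rank every tier by rate: Peds/tier1 25 > Cardio/tier1 21 > Onc/tier1 18 > ICU/tier1 15 > Peds/tier2 13 > Onc/tier2 12 > Cardio/tier2 10 > ICU/tier2 5.
Peds tier1 at 25: fill all 2 ; 28 left.
Cardio tier1 at 21: fill all 9 ; 19 left.
Onc tier1 at 18: fill all 10 ; 9 left.
Fill ICU tier1 block (3 at 15) ; 6 left.
Peds tier2 at 13: fill all 5 ; 1 left.
Onc tier2 at 12: only 1 left, fill 1.
Total = 25×2 + 21×9 + 18×10 + 15×3 + 13×5 + 12×1 = 541.

541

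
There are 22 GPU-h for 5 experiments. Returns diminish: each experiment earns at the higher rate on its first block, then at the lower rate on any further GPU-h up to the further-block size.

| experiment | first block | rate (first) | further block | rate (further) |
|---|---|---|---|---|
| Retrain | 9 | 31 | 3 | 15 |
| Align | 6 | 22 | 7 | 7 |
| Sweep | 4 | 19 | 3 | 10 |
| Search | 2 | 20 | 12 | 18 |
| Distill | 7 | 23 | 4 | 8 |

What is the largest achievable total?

Treat each block as its own option and order by rate: Retrain/first 31 > Distill/first 23 > Align/first 22 > Search/first 20 > Sweep/first 19 > Search/second 18 > Retrain/second 15 > Sweep/second 10 > Distill/second 8 > Align/second 7.
Fill Retrain first block (9 at 31) → 13 left.
Fill Distill first block (7 at 23) → 6 left.
Align first at 22: fill all 6 → 0 left.
Total = 31×9 + 23×7 + 22×6 = 572.

572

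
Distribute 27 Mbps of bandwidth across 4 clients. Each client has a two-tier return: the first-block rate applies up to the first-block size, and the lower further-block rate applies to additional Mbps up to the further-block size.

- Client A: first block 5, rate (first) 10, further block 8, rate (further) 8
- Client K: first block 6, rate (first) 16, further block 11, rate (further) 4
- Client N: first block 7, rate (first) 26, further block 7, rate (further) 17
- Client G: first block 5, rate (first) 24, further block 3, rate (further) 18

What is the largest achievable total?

Treat each block as its own option and order by rate: Client N/T1 26 > Client G/T1 24 > Client G/T2 18 > Client N/T2 17 > Client K/T1 16 > Client A/T1 10 > Client A/T2 8 > Client K/T2 4.
Client N T1 at 26: fill all 7 ; 20 left.
Client G T1 at 24: fill all 5 ; 15 left.
Client G T2 at 18: fill all 3 ; 12 left.
Client N/T2 (17): +7 ; 5 left.
Client K T1 at 16: only 5 left, fill 5.
Total = 26×7 + 24×5 + 18×3 + 17×7 + 16×5 = 555.

555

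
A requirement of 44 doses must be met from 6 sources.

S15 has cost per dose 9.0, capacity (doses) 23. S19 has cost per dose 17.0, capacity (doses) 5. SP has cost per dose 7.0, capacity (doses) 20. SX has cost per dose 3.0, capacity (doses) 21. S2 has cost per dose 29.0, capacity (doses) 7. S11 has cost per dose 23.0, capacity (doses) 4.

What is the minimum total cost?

230

Fill from the cheapest source first.
SX (3.0): use full 21 ; 23 doses to go.
Take 20 from SP at 7.0 ; need 3 more.
S15 at 9.0: take 3 of its 23 ; requirement met.
S19, S11, S2: unused.
Cost = 21×3.0 + 20×7.0 + 3×9.0 = 230.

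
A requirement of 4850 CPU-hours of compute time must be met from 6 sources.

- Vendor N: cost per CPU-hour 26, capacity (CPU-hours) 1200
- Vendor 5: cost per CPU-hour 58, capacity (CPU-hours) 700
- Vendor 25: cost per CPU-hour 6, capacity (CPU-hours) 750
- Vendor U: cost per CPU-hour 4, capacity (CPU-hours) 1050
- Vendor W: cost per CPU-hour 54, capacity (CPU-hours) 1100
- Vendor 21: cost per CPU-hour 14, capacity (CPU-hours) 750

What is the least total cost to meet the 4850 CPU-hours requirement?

109800

Cheapest first:
Take 1050 from Vendor U at 4 ; need 3800 more.
Vendor 25 (6): use full 750 ; 3050 CPU-hours to go.
Vendor 21 (14): use full 750 ; 2300 CPU-hours to go.
Vendor N (26): use full 1200 ; 1100 CPU-hours to go.
Vendor W (54): use full 1100 ; 0 CPU-hours to go.
Vendor 5: unused.
Cost = 1050×4 + 750×6 + 750×14 + 1200×26 + 1100×54 = 109800.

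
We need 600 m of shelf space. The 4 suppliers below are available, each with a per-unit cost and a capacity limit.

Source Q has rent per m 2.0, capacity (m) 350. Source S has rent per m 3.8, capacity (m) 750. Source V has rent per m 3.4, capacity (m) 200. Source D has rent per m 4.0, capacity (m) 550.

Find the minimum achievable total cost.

1570

Use suppliers in increasing cost order.
Take 350 from Source Q at 2.0 — need 250 more.
Source V at 3.4: take all 200 m — 50 still needed.
Take 50 from Source S at 3.8 to finish.
Source D: unused.
Cost = 350×2.0 + 200×3.4 + 50×3.8 = 1570.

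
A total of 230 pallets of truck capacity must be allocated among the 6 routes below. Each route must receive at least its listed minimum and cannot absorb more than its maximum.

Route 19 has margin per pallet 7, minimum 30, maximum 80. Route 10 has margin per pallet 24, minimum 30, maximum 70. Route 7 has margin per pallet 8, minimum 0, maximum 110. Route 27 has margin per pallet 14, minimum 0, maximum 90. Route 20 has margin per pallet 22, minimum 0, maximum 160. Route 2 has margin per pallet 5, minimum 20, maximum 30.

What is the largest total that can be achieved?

Meeting every minimum uses 30+30+0+0+0+20 = 80 pallets, leaving 150.
Highest margin per pallet first: Route 10 24 > Route 20 22 > Route 27 14 > Route 7 8 > Route 19 7 > Route 2 5.
Give Route 10 40 more to hit its cap of 70 → 110 left.
Route 20 has room for 160 more but only 110 remain, so it gets 110.
Total = 7×30 + 24×70 + 22×110 + 5×20 = 4410.

4410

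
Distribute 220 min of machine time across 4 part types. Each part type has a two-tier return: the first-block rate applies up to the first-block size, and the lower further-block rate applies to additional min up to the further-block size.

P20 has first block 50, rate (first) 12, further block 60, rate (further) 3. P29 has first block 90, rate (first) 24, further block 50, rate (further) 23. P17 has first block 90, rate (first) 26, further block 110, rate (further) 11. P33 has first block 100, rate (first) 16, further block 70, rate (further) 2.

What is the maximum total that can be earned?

Treat each block as its own option and order by rate: P17/first 26 > P29/first 24 > P29/second 23 > P33/first 16 > P20/first 12 > P17/second 11 > P20/second 3 > P33/second 2.
P17/first (26): +90 — 130 left.
Fill P29 first block (90 at 24) — 40 left.
P29/second: +40 of 50 at 23; pool empty.
Total = 26×90 + 24×90 + 23×40 = 5420.

5420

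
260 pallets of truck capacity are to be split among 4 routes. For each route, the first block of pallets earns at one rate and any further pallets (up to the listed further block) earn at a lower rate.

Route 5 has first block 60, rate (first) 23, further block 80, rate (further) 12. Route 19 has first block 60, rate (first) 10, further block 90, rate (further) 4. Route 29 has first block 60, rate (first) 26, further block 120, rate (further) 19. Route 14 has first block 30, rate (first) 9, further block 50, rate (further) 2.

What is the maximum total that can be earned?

5460

Treat each block as its own option and order by rate: Route 29/tier1 26 > Route 5/tier1 23 > Route 29/tier2 19 > Route 5/tier2 12 > Route 19/tier1 10 > Route 14/tier1 9 > Route 19/tier2 4 > Route 14/tier2 2.
Fill Route 29 tier1 block (60 at 26) ; 200 left.
Route 5/tier1 (23): +60 ; 140 left.
Route 29/tier2 (19): +120 ; 20 left.
20 remain; put them into Route 5 tier2 at 12.
Total = 26×60 + 23×60 + 19×120 + 12×20 = 5460.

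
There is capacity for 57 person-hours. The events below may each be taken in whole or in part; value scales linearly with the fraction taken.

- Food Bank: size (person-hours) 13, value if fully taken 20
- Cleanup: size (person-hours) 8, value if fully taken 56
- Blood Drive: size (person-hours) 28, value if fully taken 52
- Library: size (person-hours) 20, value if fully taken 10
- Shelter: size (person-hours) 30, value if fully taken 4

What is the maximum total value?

Sort by value density: Cleanup 56/8≈7, Blood Drive 52/28≈1.86, Food Bank 20/13≈1.54, Library 10/20≈0.5, Shelter 4/30≈0.133.
All 8 person-hours of Cleanup fit (value 56) — 49 remain.
Take all of Blood Drive (28 person-hours, value 52) — 21 person-hours left.
Take all of Food Bank (13 person-hours, value 20) — 8 person-hours left.
Only 8 person-hours remain; take 8/20 of Library for value 10×8/20 = 4.
Total value = 132.

132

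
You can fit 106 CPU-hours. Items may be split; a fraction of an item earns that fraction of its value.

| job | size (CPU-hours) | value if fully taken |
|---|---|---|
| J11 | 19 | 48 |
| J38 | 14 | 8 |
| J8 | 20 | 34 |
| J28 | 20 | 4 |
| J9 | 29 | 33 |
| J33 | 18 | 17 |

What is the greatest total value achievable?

Sort by value density: J11 48/19≈2.53, J8 34/20≈1.7, J9 33/29≈1.14, J33 17/18≈0.944, J38 8/14≈0.571, J28 4/20≈0.2.
J11: take in full, 19 CPU-hours for value 48 → 87 left.
All 20 CPU-hours of J8 fit (value 34) → 67 remain.
All 29 CPU-hours of J9 fit (value 33) → 38 remain.
Take all of J33 (18 CPU-hours, value 17) → 20 CPU-hours left.
All 14 CPU-hours of J38 fit (value 8) → 6 remain.
6 CPU-hours left: a 6/20 share of J28 gives 4×6/20 = 1.2.
Total value = 141.2.

141.2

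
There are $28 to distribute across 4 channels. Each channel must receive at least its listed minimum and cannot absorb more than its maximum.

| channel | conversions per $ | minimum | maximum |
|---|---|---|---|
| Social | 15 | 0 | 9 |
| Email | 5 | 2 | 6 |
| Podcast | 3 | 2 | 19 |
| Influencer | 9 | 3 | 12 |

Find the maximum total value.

Meeting every minimum uses 0+2+2+3 = 7 $, leaving 21.
Rank by conversions per $: Social 15 > Influencer 9 > Email 5 > Podcast 3.
Social: +9 to 9 (cap) → 12 left.
Influencer takes 9 more to reach its cap of 12 → 3 left.
Email: +3 (room for 4) → 5. Pool exhausted.
Total = 15×9 + 5×5 + 3×2 + 9×12 = 274.

274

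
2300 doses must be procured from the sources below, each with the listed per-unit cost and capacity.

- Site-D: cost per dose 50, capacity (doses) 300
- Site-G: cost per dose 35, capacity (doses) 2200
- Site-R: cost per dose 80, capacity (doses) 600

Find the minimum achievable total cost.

82000

Fill from the cheapest source first.
Site-G at 35: take all 2200 doses — 100 still needed.
Take 100 from Site-D at 50 to finish.
Site-R: unused.
Cost = 2200×35 + 100×50 = 82000.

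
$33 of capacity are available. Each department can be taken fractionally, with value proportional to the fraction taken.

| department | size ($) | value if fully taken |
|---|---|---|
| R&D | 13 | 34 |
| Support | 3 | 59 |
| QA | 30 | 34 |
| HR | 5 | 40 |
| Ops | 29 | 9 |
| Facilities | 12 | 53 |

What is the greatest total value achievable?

186

Rank by value-to-size ratio: Support 59/3≈19.7, HR 40/5≈8, Facilities 53/12≈4.42, R&D 34/13≈2.62, QA 34/30≈1.13, Ops 9/29≈0.31.
All 3 $ of Support fit (value 59) — 30 remain.
Take all of HR (5 $, value 40) — 25 $ left.
Facilities: take in full, 12 $ for value 53 — 13 left.
Take all of R&D (13 $, value 34) — 0 $ left.
Total value = 186.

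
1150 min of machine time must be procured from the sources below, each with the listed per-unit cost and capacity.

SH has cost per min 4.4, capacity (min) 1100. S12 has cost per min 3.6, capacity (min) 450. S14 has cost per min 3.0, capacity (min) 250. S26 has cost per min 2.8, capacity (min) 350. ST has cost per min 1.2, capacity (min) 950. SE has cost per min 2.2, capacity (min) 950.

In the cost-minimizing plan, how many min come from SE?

200

Cheapest first:
ST at 1.2: take all 950 min — 200 still needed.
SE (2.2): take the remaining 200 — done.
S26, S14, S12, SH: unused.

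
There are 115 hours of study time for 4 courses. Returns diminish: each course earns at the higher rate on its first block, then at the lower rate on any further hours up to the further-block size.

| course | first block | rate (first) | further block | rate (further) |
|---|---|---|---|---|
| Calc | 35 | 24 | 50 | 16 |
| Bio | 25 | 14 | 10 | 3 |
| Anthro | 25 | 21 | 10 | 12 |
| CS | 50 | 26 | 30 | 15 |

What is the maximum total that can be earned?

2745

Rank every tier by rate: CS/T1 26 > Calc/T1 24 > Anthro/T1 21 > Calc/T2 16 > CS/T2 15 > Bio/T1 14 > Anthro/T2 12 > Bio/T2 3.
CS/T1 (26): +50 ; 65 left.
Calc/T1 (24): +35 ; 30 left.
Anthro/T1 (21): +25 ; 5 left.
Calc T2 at 16: only 5 left, fill 5.
Total = 26×50 + 24×35 + 21×25 + 16×5 = 2745.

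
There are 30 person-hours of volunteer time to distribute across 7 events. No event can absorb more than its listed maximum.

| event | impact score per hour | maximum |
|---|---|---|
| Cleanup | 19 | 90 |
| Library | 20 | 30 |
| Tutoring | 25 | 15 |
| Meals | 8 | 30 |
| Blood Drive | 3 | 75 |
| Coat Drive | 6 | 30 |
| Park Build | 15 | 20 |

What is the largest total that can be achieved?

Rank by impact score per hour: Tutoring 25 > Library 20 > Cleanup 19 > Park Build 15 > Meals 8 > Coat Drive 6 > Blood Drive 3.
Give Tutoring 15 to hit its cap of 15 → 15 left.
Only 15 left; Library takes them to reach 15.
Total = 20×15 + 25×15 = 675.

675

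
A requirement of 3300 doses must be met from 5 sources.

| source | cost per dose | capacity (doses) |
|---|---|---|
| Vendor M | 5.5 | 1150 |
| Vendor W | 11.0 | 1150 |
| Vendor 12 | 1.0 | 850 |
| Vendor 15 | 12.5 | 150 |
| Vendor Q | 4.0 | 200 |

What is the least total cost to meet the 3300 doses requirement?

20075

Use sources in increasing cost order.
Take 850 from Vendor 12 at 1.0 — need 2450 more.
Vendor Q (4.0): use full 200 — 2250 doses to go.
Vendor M (5.5): use full 1150 — 1100 doses to go.
Vendor W at 11.0: take 1100 of its 1150 — requirement met.
Vendor 15: unused.
Cost = 850×1.0 + 200×4.0 + 1150×5.5 + 1100×11.0 = 20075.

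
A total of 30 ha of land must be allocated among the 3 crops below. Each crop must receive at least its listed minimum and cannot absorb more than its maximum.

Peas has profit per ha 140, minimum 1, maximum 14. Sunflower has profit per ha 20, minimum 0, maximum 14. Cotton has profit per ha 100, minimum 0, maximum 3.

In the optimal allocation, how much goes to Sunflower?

13

Meeting every minimum uses 1+0+0 = 1 ha, leaving 29.
Order the crops by profit per ha: Peas 140 > Cotton 100 > Sunflower 20.
Give Peas 13 more to hit its cap of 14 — 16 left.
Cotton: +3 to 3 (cap) — 13 left.
Sunflower has room for 14 more but only 13 remain, so it gets 13.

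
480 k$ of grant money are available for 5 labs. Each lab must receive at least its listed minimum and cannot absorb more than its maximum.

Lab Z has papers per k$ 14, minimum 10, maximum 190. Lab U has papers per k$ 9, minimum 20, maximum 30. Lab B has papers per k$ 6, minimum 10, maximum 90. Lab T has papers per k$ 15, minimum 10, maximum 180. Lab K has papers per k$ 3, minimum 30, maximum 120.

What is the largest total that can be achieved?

6020

Meeting every minimum uses 10+20+10+10+30 = 80 k$, leaving 400.
Rank by papers per k$: Lab T 15 > Lab Z 14 > Lab U 9 > Lab B 6 > Lab K 3.
Lab T takes 170 more to reach its cap of 180 ; 230 left.
Lab Z takes 180 more to reach its cap of 190 ; 50 left.
Lab U: +10 to 30 (cap) ; 40 left.
Lab B: +40 (room for 80) → 50. Pool exhausted.
Total = 14×190 + 9×30 + 6×50 + 15×180 + 3×30 = 6020.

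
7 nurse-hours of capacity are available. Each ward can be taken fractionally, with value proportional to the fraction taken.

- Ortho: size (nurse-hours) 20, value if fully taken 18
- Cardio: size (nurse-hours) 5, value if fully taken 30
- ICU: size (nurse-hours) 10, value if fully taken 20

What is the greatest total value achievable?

34

Sort by value density: Cardio 30/5≈6, ICU 20/10≈2, Ortho 18/20≈0.9.
Cardio: take in full, 5 nurse-hours for value 30 ; 2 left.
Only 2 nurse-hours remain; take 2/10 of ICU for value 20×2/10 = 4.
Total value = 34.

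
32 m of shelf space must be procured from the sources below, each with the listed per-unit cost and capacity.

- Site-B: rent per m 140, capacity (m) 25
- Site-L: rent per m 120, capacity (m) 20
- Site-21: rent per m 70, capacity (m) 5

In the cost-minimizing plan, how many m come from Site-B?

7

Use sources in increasing cost order.
Site-21 (70): use full 5 ; 27 m to go.
Take 20 from Site-L at 120 ; need 7 more.
Take 7 from Site-B at 140 to finish.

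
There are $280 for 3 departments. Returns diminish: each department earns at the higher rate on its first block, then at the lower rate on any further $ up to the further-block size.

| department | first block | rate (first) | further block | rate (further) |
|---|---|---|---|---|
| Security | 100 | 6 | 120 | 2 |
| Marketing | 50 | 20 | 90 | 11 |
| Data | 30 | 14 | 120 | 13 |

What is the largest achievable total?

Order all 6 blocks by rate: Marketing/first 20 > Data/first 14 > Data/second 13 > Marketing/second 11 > Security/first 6 > Security/second 2.
Fill Marketing first block (50 at 20) ; 230 left.
Data first at 14: fill all 30 ; 200 left.
Fill Data second block (120 at 13) ; 80 left.
Marketing/second: +80 of 90 at 11; pool empty.
Total = 20×50 + 14×30 + 13×120 + 11×80 = 3860.

3860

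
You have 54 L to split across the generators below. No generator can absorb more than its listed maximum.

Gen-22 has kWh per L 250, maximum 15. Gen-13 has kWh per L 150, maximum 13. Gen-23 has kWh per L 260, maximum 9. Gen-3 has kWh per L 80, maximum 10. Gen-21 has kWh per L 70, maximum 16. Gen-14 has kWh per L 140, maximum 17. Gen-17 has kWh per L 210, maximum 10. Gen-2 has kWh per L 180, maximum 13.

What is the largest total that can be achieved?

Order the generators by kWh per L: Gen-23 260 > Gen-22 250 > Gen-17 210 > Gen-2 180 > Gen-13 150 > Gen-14 140 > Gen-3 80 > Gen-21 70.
Gen-23: +9 to 9 (cap) ; 45 left.
Gen-22: +15 to 15 (cap) ; 30 left.
Gen-17: +10 to 10 (cap) ; 20 left.
Gen-2 takes 13 to reach its cap of 13 ; 7 left.
Only 7 left; Gen-13 takes them to reach 7.
Total = 250×15 + 150×7 + 260×9 + 210×10 + 180×13 = 11580.

11580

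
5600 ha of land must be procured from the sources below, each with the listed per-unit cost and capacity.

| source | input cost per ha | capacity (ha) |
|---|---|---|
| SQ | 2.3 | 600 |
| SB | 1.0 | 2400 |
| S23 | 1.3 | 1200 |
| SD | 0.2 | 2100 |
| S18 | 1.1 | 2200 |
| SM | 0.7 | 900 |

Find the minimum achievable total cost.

3670

Use sources in increasing cost order.
SD at 0.2: take all 2100 ha → 3500 still needed.
Take 900 from SM at 0.7 → need 2600 more.
SB (1.0): use full 2400 → 200 ha to go.
S18 (1.1): take the remaining 200 → done.
S23, SQ: unused.
Cost = 2100×0.2 + 900×0.7 + 2400×1.0 + 200×1.1 = 3670.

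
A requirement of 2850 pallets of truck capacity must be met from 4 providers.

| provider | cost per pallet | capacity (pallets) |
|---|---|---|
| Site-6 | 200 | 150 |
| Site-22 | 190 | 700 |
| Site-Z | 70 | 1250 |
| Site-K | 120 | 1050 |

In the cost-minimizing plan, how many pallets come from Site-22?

550

Fill from the cheapest provider first.
Site-Z (70): use full 1250 ; 1600 pallets to go.
Take 1050 from Site-K at 120 ; need 550 more.
Site-22 (190): take the remaining 550 ; done.
Site-6: unused.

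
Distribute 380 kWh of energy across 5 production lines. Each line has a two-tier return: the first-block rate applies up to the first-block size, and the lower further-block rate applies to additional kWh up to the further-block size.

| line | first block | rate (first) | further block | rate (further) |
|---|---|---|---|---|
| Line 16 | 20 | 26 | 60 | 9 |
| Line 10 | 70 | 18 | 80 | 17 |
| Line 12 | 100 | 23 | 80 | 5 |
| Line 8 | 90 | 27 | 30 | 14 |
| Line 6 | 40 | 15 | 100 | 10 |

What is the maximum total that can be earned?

8170

Order all 10 blocks by rate: Line 8/tier1 27 > Line 16/tier1 26 > Line 12/tier1 23 > Line 10/tier1 18 > Line 10/tier2 17 > Line 6/tier1 15 > Line 8/tier2 14 > Line 6/tier2 10 > Line 16/tier2 9 > Line 12/tier2 5.
Line 8 tier1 at 27: fill all 90 — 290 left.
Line 16/tier1 (26): +20 — 270 left.
Fill Line 12 tier1 block (100 at 23) — 170 left.
Line 10/tier1 (18): +70 — 100 left.
Line 10 tier2 at 17: fill all 80 — 20 left.
Line 6 tier1 at 15: only 20 left, fill 20.
Total = 27×90 + 26×20 + 23×100 + 18×70 + 17×80 + 15×20 = 8170.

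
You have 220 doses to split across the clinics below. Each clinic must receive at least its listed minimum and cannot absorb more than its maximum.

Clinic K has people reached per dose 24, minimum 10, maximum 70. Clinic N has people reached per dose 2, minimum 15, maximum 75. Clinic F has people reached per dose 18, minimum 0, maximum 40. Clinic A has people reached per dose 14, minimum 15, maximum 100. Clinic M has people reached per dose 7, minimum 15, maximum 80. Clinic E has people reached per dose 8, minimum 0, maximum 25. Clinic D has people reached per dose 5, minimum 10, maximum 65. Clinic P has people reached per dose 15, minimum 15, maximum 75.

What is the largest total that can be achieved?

Meeting every minimum uses 10+15+0+15+15+0+10+15 = 80 doses, leaving 140.
Rank by people reached per dose: Clinic K 24 > Clinic F 18 > Clinic P 15 > Clinic A 14 > Clinic E 8 > Clinic M 7 > Clinic D 5 > Clinic N 2.
Clinic K: +60 to 70 (cap) ; 80 left.
Give Clinic F 40 more to hit its cap of 40 ; 40 left.
Clinic P: +40 (room for 60) → 55. Pool exhausted.
Total = 24×70 + 2×15 + 18×40 + 14×15 + 7×15 + 5×10 + 15×55 = 3620.

3620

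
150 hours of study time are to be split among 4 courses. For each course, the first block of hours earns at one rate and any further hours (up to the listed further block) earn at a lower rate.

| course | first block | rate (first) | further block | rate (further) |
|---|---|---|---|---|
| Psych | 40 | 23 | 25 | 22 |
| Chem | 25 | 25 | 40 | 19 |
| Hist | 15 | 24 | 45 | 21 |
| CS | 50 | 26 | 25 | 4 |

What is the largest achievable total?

Treat each block as its own option and order by rate: CS/T1 26 > Chem/T1 25 > Hist/T1 24 > Psych/T1 23 > Psych/T2 22 > Hist/T2 21 > Chem/T2 19 > CS/T2 4.
CS/T1 (26): +50 — 100 left.
Chem/T1 (25): +25 — 75 left.
Hist/T1 (24): +15 — 60 left.
Fill Psych T1 block (40 at 23) — 20 left.
Psych T2 at 22: only 20 left, fill 20.
Total = 26×50 + 25×25 + 24×15 + 23×40 + 22×20 = 3645.

3645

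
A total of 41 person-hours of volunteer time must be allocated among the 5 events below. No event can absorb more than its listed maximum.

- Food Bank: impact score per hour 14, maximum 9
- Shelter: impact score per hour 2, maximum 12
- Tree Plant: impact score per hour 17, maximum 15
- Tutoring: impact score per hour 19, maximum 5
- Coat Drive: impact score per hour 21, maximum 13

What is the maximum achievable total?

735

Order the events by impact score per hour: Coat Drive 21 > Tutoring 19 > Tree Plant 17 > Food Bank 14 > Shelter 2.
Give Coat Drive 13 to hit its cap of 13 — 28 left.
Tutoring: +5 to 5 (cap) — 23 left.
Give Tree Plant 15 to hit its cap of 15 — 8 left.
Only 8 left; Food Bank takes them to reach 8.
Total = 14×8 + 17×15 + 19×5 + 21×13 = 735.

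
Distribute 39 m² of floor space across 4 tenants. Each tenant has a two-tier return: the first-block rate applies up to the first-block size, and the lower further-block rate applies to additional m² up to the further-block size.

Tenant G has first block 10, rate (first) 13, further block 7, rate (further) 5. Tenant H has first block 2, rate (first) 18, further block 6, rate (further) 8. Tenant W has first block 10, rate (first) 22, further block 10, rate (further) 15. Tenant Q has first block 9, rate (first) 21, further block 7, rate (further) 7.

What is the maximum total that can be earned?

Treat each block as its own option and order by rate: Tenant W/T1 22 > Tenant Q/T1 21 > Tenant H/T1 18 > Tenant W/T2 15 > Tenant G/T1 13 > Tenant H/T2 8 > Tenant Q/T2 7 > Tenant G/T2 5.
Tenant W/T1 (22): +10 → 29 left.
Tenant Q/T1 (21): +9 → 20 left.
Tenant H T1 at 18: fill all 2 → 18 left.
Tenant W T2 at 15: fill all 10 → 8 left.
Tenant G T1 at 13: only 8 left, fill 8.
Total = 22×10 + 21×9 + 18×2 + 15×10 + 13×8 = 699.

699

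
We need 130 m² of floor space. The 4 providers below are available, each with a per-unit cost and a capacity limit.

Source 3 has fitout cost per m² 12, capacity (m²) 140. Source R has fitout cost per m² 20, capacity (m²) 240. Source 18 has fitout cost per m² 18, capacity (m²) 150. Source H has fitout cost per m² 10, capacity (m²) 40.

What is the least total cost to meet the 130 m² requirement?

1480

Use providers in increasing cost order.
Source H (10): use full 40 ; 90 m² to go.
Source 3 (12): take the remaining 90 ; done.
Source 18, Source R: unused.
Cost = 40×10 + 90×12 = 1480.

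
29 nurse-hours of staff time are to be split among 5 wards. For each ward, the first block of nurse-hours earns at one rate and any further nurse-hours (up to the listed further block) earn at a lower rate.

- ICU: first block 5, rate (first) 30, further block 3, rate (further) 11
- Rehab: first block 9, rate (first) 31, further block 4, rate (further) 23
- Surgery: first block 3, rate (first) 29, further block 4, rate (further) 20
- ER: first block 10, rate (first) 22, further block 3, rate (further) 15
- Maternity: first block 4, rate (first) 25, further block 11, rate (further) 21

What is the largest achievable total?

796

Order all 10 blocks by rate: Rehab/first 31 > ICU/first 30 > Surgery/first 29 > Maternity/first 25 > Rehab/second 23 > ER/first 22 > Maternity/second 21 > Surgery/second 20 > ER/second 15 > ICU/second 11.
Rehab first at 31: fill all 9 ; 20 left.
ICU/first (30): +5 ; 15 left.
Fill Surgery first block (3 at 29) ; 12 left.
Fill Maternity first block (4 at 25) ; 8 left.
Rehab/second (23): +4 ; 4 left.
ER first at 22: only 4 left, fill 4.
Total = 31×9 + 30×5 + 29×3 + 25×4 + 23×4 + 22×4 = 796.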